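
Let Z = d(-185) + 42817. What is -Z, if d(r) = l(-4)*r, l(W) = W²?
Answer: -39857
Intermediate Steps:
d(r) = 16*r (d(r) = (-4)²*r = 16*r)
Z = 39857 (Z = 16*(-185) + 42817 = -2960 + 42817 = 39857)
-Z = -1*39857 = -39857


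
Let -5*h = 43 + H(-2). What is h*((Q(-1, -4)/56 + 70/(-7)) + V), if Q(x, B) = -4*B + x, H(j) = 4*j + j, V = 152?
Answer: -262911/280 ≈ -938.97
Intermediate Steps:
H(j) = 5*j
Q(x, B) = x - 4*B
h = -33/5 (h = -(43 + 5*(-2))/5 = -(43 - 10)/5 = -⅕*33 = -33/5 ≈ -6.6000)
h*((Q(-1, -4)/56 + 70/(-7)) + V) = -33*(((-1 - 4*(-4))/56 + 70/(-7)) + 152)/5 = -33*(((-1 + 16)*(1/56) + 70*(-⅐)) + 152)/5 = -33*((15*(1/56) - 10) + 152)/5 = -33*((15/56 - 10) + 152)/5 = -33*(-545/56 + 152)/5 = -33/5*7967/56 = -262911/280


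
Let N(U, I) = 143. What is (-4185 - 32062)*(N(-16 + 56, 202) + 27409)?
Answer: -998677344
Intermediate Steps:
(-4185 - 32062)*(N(-16 + 56, 202) + 27409) = (-4185 - 32062)*(143 + 27409) = -36247*27552 = -998677344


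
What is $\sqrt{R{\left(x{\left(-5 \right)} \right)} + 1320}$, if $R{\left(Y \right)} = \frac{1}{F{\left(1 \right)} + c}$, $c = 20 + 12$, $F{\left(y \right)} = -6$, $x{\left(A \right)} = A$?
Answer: $\frac{\sqrt{892346}}{26} \approx 36.332$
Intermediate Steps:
$c = 32$
$R{\left(Y \right)} = \frac{1}{26}$ ($R{\left(Y \right)} = \frac{1}{-6 + 32} = \frac{1}{26}$)
$\sqrt{R{\left(x{\left(-5 \right)} \right)} + 1320} = \sqrt{\frac{1}{26} + 1320} = \sqrt{\frac{34321}{26}} = \frac{\sqrt{892346}}{26}$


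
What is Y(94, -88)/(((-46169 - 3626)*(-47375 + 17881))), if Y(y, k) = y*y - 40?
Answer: 4398/734326865 ≈ 5.9892e-6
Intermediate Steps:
Y(y, k) = -40 + y² (Y(y, k) = y² - 40 = -40 + y²)
Y(94, -88)/(((-46169 - 3626)*(-47375 + 17881))) = (-40 + 94²)/(((-46169 - 3626)*(-47375 + 17881))) = (-40 + 8836)/((-49795*(-29494))) = 8796/1468653730 = 8796*(1/1468653730) = 4398/734326865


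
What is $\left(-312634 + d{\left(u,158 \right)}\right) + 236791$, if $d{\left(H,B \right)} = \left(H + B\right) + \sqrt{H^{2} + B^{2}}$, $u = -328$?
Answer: $-76013 + 2 \sqrt{33137} \approx -75649.0$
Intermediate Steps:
$d{\left(H,B \right)} = B + H + \sqrt{B^{2} + H^{2}}$ ($d{\left(H,B \right)} = \left(B + H\right) + \sqrt{B^{2} + H^{2}} = B + H + \sqrt{B^{2} + H^{2}}$)
$\left(-312634 + d{\left(u,158 \right)}\right) + 236791 = \left(-312634 + \left(158 - 328 + \sqrt{158^{2} + \left(-328\right)^{2}}\right)\right) + 236791 = \left(-312634 + \left(158 - 328 + \sqrt{24964 + 107584}\right)\right) + 236791 = \left(-312634 + \left(158 - 328 + \sqrt{132548}\right)\right) + 236791 = \left(-312634 + \left(158 - 328 + 2 \sqrt{33137}\right)\right) + 236791 = \left(-312634 - \left(170 - 2 \sqrt{33137}\right)\right) + 236791 = \left(-312804 + 2 \sqrt{33137}\right) + 236791 = -76013 + 2 \sqrt{33137}$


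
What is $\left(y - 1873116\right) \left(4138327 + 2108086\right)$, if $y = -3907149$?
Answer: $-36105922439445$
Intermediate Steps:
$\left(y - 1873116\right) \left(4138327 + 2108086\right) = \left(-3907149 - 1873116\right) \left(4138327 + 2108086\right) = \left(-5780265\right) 6246413 = -36105922439445$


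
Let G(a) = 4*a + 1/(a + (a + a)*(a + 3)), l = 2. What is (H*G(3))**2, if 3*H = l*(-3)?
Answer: 879844/1521 ≈ 578.46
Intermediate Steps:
H = -2 (H = (2*(-3))/3 = (1/3)*(-6) = -2)
G(a) = 1/(a + 2*a*(3 + a)) + 4*a (G(a) = 4*a + 1/(a + (2*a)*(3 + a)) = 4*a + 1/(a + 2*a*(3 + a)) = 1/(a + 2*a*(3 + a)) + 4*a)
(H*G(3))**2 = (-2*(1 + 8*3**3 + 28*3**2)/(3*(7 + 2*3)))**2 = (-2*(1 + 8*27 + 28*9)/(3*(7 + 6)))**2 = (-2*(1 + 216 + 252)/(3*13))**2 = (-2*469/(3*13))**2 = (-2*469/39)**2 = (-938/39)**2 = 879844/1521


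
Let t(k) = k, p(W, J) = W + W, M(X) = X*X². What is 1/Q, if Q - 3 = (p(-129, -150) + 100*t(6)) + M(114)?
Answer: 1/1481889 ≈ 6.7481e-7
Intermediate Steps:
M(X) = X³
p(W, J) = 2*W
Q = 1481889 (Q = 3 + ((2*(-129) + 100*6) + 114³) = 3 + ((-258 + 600) + 1481544) = 3 + (342 + 1481544) = 3 + 1481886 = 1481889)
1/Q = 1/1481889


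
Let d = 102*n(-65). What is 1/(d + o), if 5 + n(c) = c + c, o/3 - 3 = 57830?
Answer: 1/159729 ≈ 6.2606e-6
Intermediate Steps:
o = 173499 (o = 9 + 3*57830 = 9 + 173490 = 173499)
n(c) = -5 + 2*c (n(c) = -5 + (c + c) = -5 + 2*c)
d = -13770 (d = 102*(-5 + 2*(-65)) = 102*(-5 - 130) = 102*(-135) = -13770)
1/(d + o) = 1/(-13770 + 173499) = 1/159729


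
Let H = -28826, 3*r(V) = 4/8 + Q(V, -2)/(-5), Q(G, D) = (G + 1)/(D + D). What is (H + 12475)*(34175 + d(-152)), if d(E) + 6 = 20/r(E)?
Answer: -26252233593/47 ≈ -5.5856e+8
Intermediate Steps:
Q(G, D) = (1 + G)/(2*D) (Q(G, D) = (1 + G)/((2*D)) = (1 + G)*(1/(2*D)) = (1 + G)/(2*D))
r(V) = 11/60 + V/60 (r(V) = (4/8 + ((1/2)*(1 + V)/(-2))/(-5))/3 = (4*(1/8) + ((1/2)*(-1/2)*(1 + V))*(-1/5))/3 = (1/2 + (-1/4 - V/4)*(-1/5))/3 = (1/2 + (1/20 + V/20))/3 = (11/20 + V/20)/3 = 11/60 + V/60)
d(E) = -6 + 20/(11/60 + E/60)
(H + 12475)*(34175 + d(-152)) = (-28826 + 12475)*(34175 + 6*(189 - 1*(-152))/(11 - 152)) = -16351*(34175 + 6*(189 + 152)/(-141)) = -16351*(34175 + 6*(-1/141)*341) = -16351*(34175 - 682/47) = -16351*1605543/47 = -26252233593/47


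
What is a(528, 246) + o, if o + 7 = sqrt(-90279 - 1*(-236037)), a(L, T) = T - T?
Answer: -7 + sqrt(145758) ≈ 374.78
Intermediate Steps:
a(L, T) = 0
o = -7 + sqrt(145758) (o = -7 + sqrt(-90279 - 1*(-236037)) = -7 + sqrt(-90279 + 236037) = -7 + sqrt(145758) ≈ 374.78)
a(528, 246) + o = 0 + (-7 + sqrt(145758)) = -7 + sqrt(145758)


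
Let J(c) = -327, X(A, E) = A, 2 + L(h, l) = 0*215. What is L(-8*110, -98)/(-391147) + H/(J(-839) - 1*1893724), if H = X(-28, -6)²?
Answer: -302871146/740852366497 ≈ -0.00040881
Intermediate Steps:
L(h, l) = -2 (L(h, l) = -2 + 0*215 = -2 + 0 = -2)
H = 784 (H = (-28)² = 784)
L(-8*110, -98)/(-391147) + H/(J(-839) - 1*1893724) = -2/(-391147) + 784/(-327 - 1*1893724) = -2*(-1/391147) + 784/(-327 - 1893724) = 2/391147 + 784/(-1894051) = 2/391147 + 784*(-1/1894051) = 2/391147 - 784/1894051 = -302871146/740852366497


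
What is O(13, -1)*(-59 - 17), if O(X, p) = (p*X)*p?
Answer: -988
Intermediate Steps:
O(X, p) = X*p² (O(X, p) = (X*p)*p = X*p²)
O(13, -1)*(-59 - 17) = (13*(-1)²)*(-59 - 17) = (13*1)*(-76) = 13*(-76) = -988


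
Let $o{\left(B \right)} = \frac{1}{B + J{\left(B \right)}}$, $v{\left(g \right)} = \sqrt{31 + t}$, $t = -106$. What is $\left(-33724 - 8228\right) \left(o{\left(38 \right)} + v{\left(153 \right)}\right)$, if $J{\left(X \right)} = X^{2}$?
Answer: $- \frac{368}{13} - 209760 i \sqrt{3} \approx -28.308 - 3.6332 \cdot 10^{5} i$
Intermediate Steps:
$v{\left(g \right)} = 5 i \sqrt{3}$ ($v{\left(g \right)} = \sqrt{31 - 106} = \sqrt{-75} = 5 i \sqrt{3}$)
$o{\left(B \right)} = \frac{1}{B + B^{2}}$
$\left(-33724 - 8228\right) \left(o{\left(38 \right)} + v{\left(153 \right)}\right) = \left(-33724 - 8228\right) \left(\frac{1}{38 \left(1 + 38\right)} + 5 i \sqrt{3}\right) = - 41952 \left(\frac{1}{38 \cdot 39} + 5 i \sqrt{3}\right) = - 41952 \left(\frac{1}{38} \cdot \frac{1}{39} + 5 i \sqrt{3}\right) = - 41952 \left(\frac{1}{1482} + 5 i \sqrt{3}\right) = - \frac{368}{13} - 209760 i \sqrt{3}$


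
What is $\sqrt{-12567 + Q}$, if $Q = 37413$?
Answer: $\sqrt{24846} \approx 157.63$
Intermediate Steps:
$\sqrt{-12567 + Q} = \sqrt{-12567 + 37413} = \sqrt{24846}$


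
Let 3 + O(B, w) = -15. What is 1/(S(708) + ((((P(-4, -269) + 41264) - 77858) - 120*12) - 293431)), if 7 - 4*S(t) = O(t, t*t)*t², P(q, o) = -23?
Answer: 4/7696807 ≈ 5.1970e-7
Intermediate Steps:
O(B, w) = -18 (O(B, w) = -3 - 15 = -18)
S(t) = 7/4 + 9*t²/2 (S(t) = 7/4 - (-9)*t²/2 = 7/4 + 9*t²/2)
1/(S(708) + ((((P(-4, -269) + 41264) - 77858) - 120*12) - 293431)) = 1/((7/4 + (9/2)*708²) + ((((-23 + 41264) - 77858) - 120*12) - 293431)) = 1/((7/4 + (9/2)*501264) + (((41241 - 77858) - 1440) - 293431)) = 1/((7/4 + 2255688) + ((-36617 - 1440) - 293431)) = 1/(9022759/4 + (-38057 - 293431)) = 1/(9022759/4 - 331488) = 1/(7696807/4) = 4/7696807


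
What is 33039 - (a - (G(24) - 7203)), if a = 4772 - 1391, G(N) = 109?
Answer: 22564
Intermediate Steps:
a = 3381
33039 - (a - (G(24) - 7203)) = 33039 - (3381 - (109 - 7203)) = 33039 - (3381 - 1*(-7094)) = 33039 - (3381 + 7094) = 33039 - 1*10475 = 33039 - 10475 = 22564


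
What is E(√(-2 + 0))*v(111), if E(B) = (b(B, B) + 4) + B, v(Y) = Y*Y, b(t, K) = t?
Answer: 49284 + 24642*I*√2 ≈ 49284.0 + 34849.0*I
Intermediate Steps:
v(Y) = Y²
E(B) = 4 + 2*B (E(B) = (B + 4) + B = (4 + B) + B = 4 + 2*B)
E(√(-2 + 0))*v(111) = (4 + 2*√(-2 + 0))*111² = (4 + 2*√(-2))*12321 = (4 + 2*(I*√2))*12321 = (4 + 2*I*√2)*12321 = 49284 + 24642*I*√2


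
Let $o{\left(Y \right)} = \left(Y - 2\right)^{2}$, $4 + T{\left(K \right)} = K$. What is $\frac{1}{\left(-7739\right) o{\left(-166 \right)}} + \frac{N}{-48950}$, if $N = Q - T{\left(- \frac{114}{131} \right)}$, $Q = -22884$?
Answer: $\frac{327328791809263}{700321414161600} \approx 0.4674$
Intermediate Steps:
$T{\left(K \right)} = -4 + K$
$o{\left(Y \right)} = \left(-2 + Y\right)^{2}$
$N = - \frac{2997166}{131}$ ($N = -22884 - \left(-4 - \frac{114}{131}\right) = -22884 - - \frac{638}{131} = -22884 + \frac{638}{131} = - \frac{2997166}{131} \approx -22879.0$)
$\frac{1}{\left(-7739\right) o{\left(-166 \right)}} + \frac{N}{-48950} = \frac{1}{\left(-7739\right) \left(-2 - 166\right)^{2}} - \frac{2997166}{131 \left(-48950\right)} = - \frac{1}{7739 \left(-168\right)^{2}} - - \frac{1498583}{3206225} = - \frac{1}{7739 \cdot 28224} + \frac{1498583}{3206225} = \left(- \frac{1}{7739}\right) \frac{1}{28224} + \frac{1498583}{3206225} = - \frac{1}{218425536} + \frac{1498583}{3206225} = \frac{327328791809263}{700321414161600}$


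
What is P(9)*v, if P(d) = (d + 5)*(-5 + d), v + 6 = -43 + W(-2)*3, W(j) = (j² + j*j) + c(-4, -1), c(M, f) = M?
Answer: -2072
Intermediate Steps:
W(j) = -4 + 2*j² (W(j) = (j² + j*j) - 4 = (j² + j²) - 4 = 2*j² - 4 = -4 + 2*j²)
v = -37 (v = -6 + (-43 + (-4 + 2*(-2)²)*3) = -6 + (-43 + (-4 + 2*4)*3) = -6 + (-43 + (-4 + 8)*3) = -6 + (-43 + 4*3) = -6 + (-43 + 12) = -6 - 31 = -37)
P(d) = (-5 + d)*(5 + d) (P(d) = (5 + d)*(-5 + d) = (-5 + d)*(5 + d))
P(9)*v = (-25 + 9²)*(-37) = (-25 + 81)*(-37) = 56*(-37) = -2072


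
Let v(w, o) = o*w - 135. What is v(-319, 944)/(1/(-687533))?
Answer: 207133754443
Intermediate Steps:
v(w, o) = -135 + o*w
v(-319, 944)/(1/(-687533)) = (-135 + 944*(-319))/(1/(-687533)) = (-135 - 301136)/(-1/687533) = -301271*(-687533) = 207133754443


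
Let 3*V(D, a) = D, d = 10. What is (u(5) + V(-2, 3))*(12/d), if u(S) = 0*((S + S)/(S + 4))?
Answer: -4/5 ≈ -0.80000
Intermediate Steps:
V(D, a) = D/3
u(S) = 0 (u(S) = 0*((2*S)/(4 + S)) = 0*(2*S/(4 + S)) = 0)
(u(5) + V(-2, 3))*(12/d) = (0 + (1/3)*(-2))*(12/10) = (0 - 2/3)*(12*(1/10)) = -2/3*6/5 = -4/5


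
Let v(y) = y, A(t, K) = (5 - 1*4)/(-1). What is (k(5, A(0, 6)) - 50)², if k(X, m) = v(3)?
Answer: 2209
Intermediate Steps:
A(t, K) = -1 (A(t, K) = (5 - 4)*(-1) = 1*(-1) = -1)
k(X, m) = 3
(k(5, A(0, 6)) - 50)² = (3 - 50)² = (-47)² = 2209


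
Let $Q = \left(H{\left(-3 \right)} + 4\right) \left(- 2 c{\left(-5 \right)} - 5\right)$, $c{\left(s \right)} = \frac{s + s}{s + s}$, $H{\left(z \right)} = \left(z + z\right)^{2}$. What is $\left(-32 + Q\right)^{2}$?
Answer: $97344$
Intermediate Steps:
$H{\left(z \right)} = 4 z^{2}$ ($H{\left(z \right)} = \left(2 z\right)^{2} = 4 z^{2}$)
$c{\left(s \right)} = 1$ ($c{\left(s \right)} = \frac{2 s}{2 s} = 2 s \frac{1}{2 s} = 1$)
$Q = -280$ ($Q = \left(4 \left(-3\right)^{2} + 4\right) \left(\left(-2\right) 1 - 5\right) = \left(4 \cdot 9 + 4\right) \left(-2 - 5\right) = \left(36 + 4\right) \left(-7\right) = 40 \left(-7\right) = -280$)
$\left(-32 + Q\right)^{2} = \left(-32 - 280\right)^{2} = \left(-312\right)^{2} = 97344$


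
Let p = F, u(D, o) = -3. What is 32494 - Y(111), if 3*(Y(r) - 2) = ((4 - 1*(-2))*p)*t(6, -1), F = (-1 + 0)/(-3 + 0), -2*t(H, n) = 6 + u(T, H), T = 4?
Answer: 32493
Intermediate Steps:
t(H, n) = -3/2 (t(H, n) = -(6 - 3)/2 = -½*3 = -3/2)
F = ⅓ (F = -1/(-3) = -1*(-⅓) = ⅓ ≈ 0.33333)
p = ⅓ ≈ 0.33333
Y(r) = 1 (Y(r) = 2 + (((4 - 1*(-2))*(⅓))*(-3/2))/3 = 2 + (((4 + 2)*(⅓))*(-3/2))/3 = 2 + ((6*(⅓))*(-3/2))/3 = 2 + (2*(-3/2))/3 = 2 + (⅓)*(-3) = 2 - 1 = 1)
32494 - Y(111) = 32494 - 1*1 = 32494 - 1 = 32493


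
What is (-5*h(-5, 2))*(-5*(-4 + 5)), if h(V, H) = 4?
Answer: 100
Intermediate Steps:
(-5*h(-5, 2))*(-5*(-4 + 5)) = (-5*4)*(-5*(-4 + 5)) = -(-100) = -20*(-5) = 100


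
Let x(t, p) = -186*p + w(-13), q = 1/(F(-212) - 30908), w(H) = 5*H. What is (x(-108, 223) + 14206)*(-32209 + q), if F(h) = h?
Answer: 27401080142297/31120 ≈ 8.8050e+8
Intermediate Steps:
q = -1/31120 (q = 1/(-212 - 30908) = 1/(-31120) = -1/31120 ≈ -3.2134e-5)
x(t, p) = -65 - 186*p (x(t, p) = -186*p + 5*(-13) = -186*p - 65 = -65 - 186*p)
(x(-108, 223) + 14206)*(-32209 + q) = ((-65 - 186*223) + 14206)*(-32209 - 1/31120) = ((-65 - 41478) + 14206)*(-1002344081/31120) = (-41543 + 14206)*(-1002344081/31120) = -27337*(-1002344081/31120) = 27401080142297/31120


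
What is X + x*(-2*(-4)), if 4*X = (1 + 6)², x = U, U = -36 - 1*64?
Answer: -3151/4 ≈ -787.75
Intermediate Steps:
U = -100 (U = -36 - 64 = -100)
x = -100
X = 49/4 (X = (1 + 6)²/4 = (¼)*7² = (¼)*49 = 49/4 ≈ 12.250)
X + x*(-2*(-4)) = 49/4 - (-200)*(-4) = 49/4 - 100*8 = 49/4 - 800 = -3151/4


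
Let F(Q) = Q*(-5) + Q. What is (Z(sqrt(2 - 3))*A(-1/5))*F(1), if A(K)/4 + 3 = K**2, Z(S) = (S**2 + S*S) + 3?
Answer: 1184/25 ≈ 47.360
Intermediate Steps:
Z(S) = 3 + 2*S**2 (Z(S) = (S**2 + S**2) + 3 = 2*S**2 + 3 = 3 + 2*S**2)
F(Q) = -4*Q (F(Q) = -5*Q + Q = -4*Q)
A(K) = -12 + 4*K**2
(Z(sqrt(2 - 3))*A(-1/5))*F(1) = ((3 + 2*(sqrt(2 - 3))**2)*(-12 + 4*(-1/5)**2))*(-4*1) = ((3 + 2*(sqrt(-1))**2)*(-12 + 4*(-1*1/5)**2))*(-4) = ((3 + 2*I**2)*(-12 + 4*(-1/5)**2))*(-4) = ((3 + 2*(-1))*(-12 + 4*(1/25)))*(-4) = ((3 - 2)*(-12 + 4/25))*(-4) = (1*(-296/25))*(-4) = -296/25*(-4) = 1184/25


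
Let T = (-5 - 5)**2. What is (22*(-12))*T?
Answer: -26400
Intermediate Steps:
T = 100 (T = (-10)**2 = 100)
(22*(-12))*T = (22*(-12))*100 = -264*100 = -26400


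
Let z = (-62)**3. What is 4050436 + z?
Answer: 3812108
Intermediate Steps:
z = -238328
4050436 + z = 4050436 - 238328 = 3812108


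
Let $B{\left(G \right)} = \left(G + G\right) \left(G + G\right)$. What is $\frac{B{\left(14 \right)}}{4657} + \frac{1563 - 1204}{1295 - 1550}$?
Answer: $- \frac{1471943}{1187535} \approx -1.2395$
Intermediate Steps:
$B{\left(G \right)} = 4 G^{2}$ ($B{\left(G \right)} = 2 G 2 G = 4 G^{2}$)
$\frac{B{\left(14 \right)}}{4657} + \frac{1563 - 1204}{1295 - 1550} = \frac{4 \cdot 14^{2}}{4657} + \frac{1563 - 1204}{1295 - 1550} = 4 \cdot 196 \cdot \frac{1}{4657} + \frac{1563 - 1204}{1295 - 1550} = 784 \cdot \frac{1}{4657} + \frac{359}{-255} = \frac{784}{4657} + 359 \left(- \frac{1}{255}\right) = \frac{784}{4657} - \frac{359}{255} = - \frac{1471943}{1187535}$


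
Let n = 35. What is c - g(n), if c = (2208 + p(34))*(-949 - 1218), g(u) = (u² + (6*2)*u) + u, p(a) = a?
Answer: -4860094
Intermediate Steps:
g(u) = u² + 13*u (g(u) = (u² + 12*u) + u = u² + 13*u)
c = -4858414 (c = (2208 + 34)*(-949 - 1218) = 2242*(-2167) = -4858414)
c - g(n) = -4858414 - 35*(13 + 35) = -4858414 - 35*48 = -4858414 - 1*1680 = -4858414 - 1680 = -4860094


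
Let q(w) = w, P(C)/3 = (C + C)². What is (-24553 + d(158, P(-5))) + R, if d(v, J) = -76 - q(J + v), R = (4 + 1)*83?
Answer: -24672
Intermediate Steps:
P(C) = 12*C² (P(C) = 3*(C + C)² = 3*(2*C)² = 3*(4*C²) = 12*C²)
R = 415 (R = 5*83 = 415)
d(v, J) = -76 - J - v (d(v, J) = -76 - (J + v) = -76 + (-J - v) = -76 - J - v)
(-24553 + d(158, P(-5))) + R = (-24553 + (-76 - 12*(-5)² - 1*158)) + 415 = (-24553 + (-76 - 12*25 - 158)) + 415 = (-24553 + (-76 - 1*300 - 158)) + 415 = (-24553 + (-76 - 300 - 158)) + 415 = (-24553 - 534) + 415 = -25087 + 415 = -24672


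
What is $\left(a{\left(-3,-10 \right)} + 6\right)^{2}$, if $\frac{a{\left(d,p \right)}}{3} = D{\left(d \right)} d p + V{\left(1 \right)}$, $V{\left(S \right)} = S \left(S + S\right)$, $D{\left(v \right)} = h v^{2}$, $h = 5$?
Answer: $16499844$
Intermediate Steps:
$D{\left(v \right)} = 5 v^{2}$
$V{\left(S \right)} = 2 S^{2}$ ($V{\left(S \right)} = S 2 S = 2 S^{2}$)
$a{\left(d,p \right)} = 6 + 15 p d^{3}$ ($a{\left(d,p \right)} = 3 \left(5 d^{2} d p + 2 \cdot 1^{2}\right) = 3 \left(5 d^{3} p + 2 \cdot 1\right) = 3 \left(5 p d^{3} + 2\right) = 3 \left(2 + 5 p d^{3}\right) = 6 + 15 p d^{3}$)
$\left(a{\left(-3,-10 \right)} + 6\right)^{2} = \left(\left(6 + 15 \left(-10\right) \left(-3\right)^{3}\right) + 6\right)^{2} = \left(\left(6 + 15 \left(-10\right) \left(-27\right)\right) + 6\right)^{2} = \left(\left(6 + 4050\right) + 6\right)^{2} = \left(4056 + 6\right)^{2} = 4062^{2} = 16499844$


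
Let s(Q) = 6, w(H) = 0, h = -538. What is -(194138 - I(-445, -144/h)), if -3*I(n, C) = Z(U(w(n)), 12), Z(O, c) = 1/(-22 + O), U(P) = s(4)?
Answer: -9318623/48 ≈ -1.9414e+5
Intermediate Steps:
U(P) = 6
I(n, C) = 1/48 (I(n, C) = -1/(3*(-22 + 6)) = -1/3/(-16) = -1/3*(-1/16) = 1/48)
-(194138 - I(-445, -144/h)) = -(194138 - 1*1/48) = -(194138 - 1/48) = -1*9318623/48 = -9318623/48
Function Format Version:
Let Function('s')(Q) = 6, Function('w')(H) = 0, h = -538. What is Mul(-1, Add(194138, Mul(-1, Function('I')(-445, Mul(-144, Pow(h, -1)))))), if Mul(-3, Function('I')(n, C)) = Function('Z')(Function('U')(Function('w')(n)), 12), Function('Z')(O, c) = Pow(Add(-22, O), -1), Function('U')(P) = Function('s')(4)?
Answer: Rational(-9318623, 48) ≈ -1.9414e+5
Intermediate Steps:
Function('U')(P) = 6
Function('I')(n, C) = Rational(1, 48) (Function('I')(n, C) = Mul(Rational(-1, 3), Pow(Add(-22, 6), -1)) = Mul(Rational(-1, 3), Pow(-16, -1)) = Mul(Rational(-1, 3), Rational(-1, 16)) = Rational(1, 48))
Mul(-1, Add(194138, Mul(-1, Function('I')(-445, Mul(-144, Pow(h, -1)))))) = Mul(-1, Add(194138, Mul(-1, Rational(1, 48)))) = Mul(-1, Add(194138, Rational(-1, 48))) = Mul(-1, Rational(9318623, 48)) = Rational(-9318623, 48)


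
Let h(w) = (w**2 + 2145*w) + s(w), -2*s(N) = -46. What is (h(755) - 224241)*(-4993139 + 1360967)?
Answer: -7138242252504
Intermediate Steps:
s(N) = 23 (s(N) = -1/2*(-46) = 23)
h(w) = 23 + w**2 + 2145*w (h(w) = (w**2 + 2145*w) + 23 = 23 + w**2 + 2145*w)
(h(755) - 224241)*(-4993139 + 1360967) = ((23 + 755**2 + 2145*755) - 224241)*(-4993139 + 1360967) = ((23 + 570025 + 1619475) - 224241)*(-3632172) = (2189523 - 224241)*(-3632172) = 1965282*(-3632172) = -7138242252504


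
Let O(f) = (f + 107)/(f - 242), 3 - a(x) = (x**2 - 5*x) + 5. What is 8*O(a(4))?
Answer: -109/30 ≈ -3.6333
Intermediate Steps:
a(x) = -2 - x**2 + 5*x (a(x) = 3 - ((x**2 - 5*x) + 5) = 3 - (5 + x**2 - 5*x) = 3 + (-5 - x**2 + 5*x) = -2 - x**2 + 5*x)
O(f) = (107 + f)/(-242 + f)
8*O(a(4)) = 8*((107 + (-2 - 1*4**2 + 5*4))/(-242 + (-2 - 1*4**2 + 5*4))) = 8*((107 + (-2 - 1*16 + 20))/(-242 + (-2 - 1*16 + 20))) = 8*((107 + (-2 - 16 + 20))/(-242 + (-2 - 16 + 20))) = 8*((107 + 2)/(-242 + 2)) = 8*(109/(-240)) = 8*(-1/240*109) = 8*(-109/240) = -109/30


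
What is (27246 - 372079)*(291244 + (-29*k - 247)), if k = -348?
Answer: -103825423137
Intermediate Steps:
(27246 - 372079)*(291244 + (-29*k - 247)) = (27246 - 372079)*(291244 + (-29*(-348) - 247)) = -344833*(291244 + (10092 - 247)) = -344833*(291244 + 9845) = -344833*301089 = -103825423137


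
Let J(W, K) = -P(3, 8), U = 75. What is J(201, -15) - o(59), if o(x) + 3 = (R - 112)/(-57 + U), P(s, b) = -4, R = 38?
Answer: 100/9 ≈ 11.111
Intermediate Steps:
J(W, K) = 4 (J(W, K) = -1*(-4) = 4)
o(x) = -64/9 (o(x) = -3 + (38 - 112)/(-57 + 75) = -3 - 74/18 = -3 - 74*1/18 = -3 - 37/9 = -64/9)
J(201, -15) - o(59) = 4 - 1*(-64/9) = 4 + 64/9 = 100/9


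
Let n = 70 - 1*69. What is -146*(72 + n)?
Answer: -10658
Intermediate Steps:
n = 1 (n = 70 - 69 = 1)
-146*(72 + n) = -146*(72 + 1) = -146*73 = -10658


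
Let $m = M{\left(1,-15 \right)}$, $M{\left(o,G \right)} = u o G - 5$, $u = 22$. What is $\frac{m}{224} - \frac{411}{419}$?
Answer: $- \frac{232429}{93856} \approx -2.4764$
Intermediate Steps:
$M{\left(o,G \right)} = -5 + 22 G o$ ($M{\left(o,G \right)} = 22 o G - 5 = 22 G o - 5 = -5 + 22 G o$)
$m = -335$ ($m = -5 + 22 \left(-15\right) 1 = -5 - 330 = -335$)
$\frac{m}{224} - \frac{411}{419} = - \frac{335}{224} - \frac{411}{419} = - \frac{232429}{93856}$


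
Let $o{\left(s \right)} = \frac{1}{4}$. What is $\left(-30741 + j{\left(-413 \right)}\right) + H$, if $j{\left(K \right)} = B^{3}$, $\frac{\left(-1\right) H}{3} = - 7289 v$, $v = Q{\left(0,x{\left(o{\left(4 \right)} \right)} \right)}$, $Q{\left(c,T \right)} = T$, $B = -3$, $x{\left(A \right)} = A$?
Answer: $- \frac{101205}{4} \approx -25301.0$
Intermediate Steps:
$o{\left(s \right)} = \frac{1}{4}$
$v = \frac{1}{4} \approx 0.25$
$H = \frac{21867}{4}$ ($H = - 3 \left(\left(-7289\right) \frac{1}{4}\right) = \left(-3\right) \left(- \frac{7289}{4}\right) = \frac{21867}{4} \approx 5466.8$)
$j{\left(K \right)} = -27$ ($j{\left(K \right)} = \left(-3\right)^{3} = -27$)
$\left(-30741 + j{\left(-413 \right)}\right) + H = \left(-30741 - 27\right) + \frac{21867}{4} = -30768 + \frac{21867}{4} = - \frac{101205}{4}$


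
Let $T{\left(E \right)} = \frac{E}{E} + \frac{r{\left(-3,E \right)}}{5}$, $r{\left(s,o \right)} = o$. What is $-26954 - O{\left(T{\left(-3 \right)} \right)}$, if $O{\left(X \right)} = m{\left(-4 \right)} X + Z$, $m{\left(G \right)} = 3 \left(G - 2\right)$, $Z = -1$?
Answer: $- \frac{134729}{5} \approx -26946.0$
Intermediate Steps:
$m{\left(G \right)} = -6 + 3 G$ ($m{\left(G \right)} = 3 \left(-2 + G\right) = -6 + 3 G$)
$T{\left(E \right)} = 1 + \frac{E}{5}$ ($T{\left(E \right)} = \frac{E}{E} + \frac{E}{5} = 1 + E \frac{1}{5} = 1 + \frac{E}{5}$)
$O{\left(X \right)} = -1 - 18 X$ ($O{\left(X \right)} = \left(-6 + 3 \left(-4\right)\right) X - 1 = \left(-6 - 12\right) X - 1 = - 18 X - 1 = -1 - 18 X$)
$-26954 - O{\left(T{\left(-3 \right)} \right)} = -26954 - \left(-1 - 18 \left(1 + \frac{1}{5} \left(-3\right)\right)\right) = -26954 - \left(-1 - 18 \left(1 - \frac{3}{5}\right)\right) = -26954 - \left(-1 - \frac{36}{5}\right) = -26954 - - \frac{41}{5} = -26954 + \frac{41}{5} = - \frac{134729}{5}$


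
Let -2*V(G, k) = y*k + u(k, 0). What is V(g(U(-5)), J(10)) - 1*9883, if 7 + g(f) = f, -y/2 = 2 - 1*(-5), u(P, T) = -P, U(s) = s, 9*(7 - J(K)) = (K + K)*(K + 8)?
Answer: -20261/2 ≈ -10131.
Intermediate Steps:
J(K) = 7 - 2*K*(8 + K)/9 (J(K) = 7 - (K + K)*(K + 8)/9 = 7 - 2*K*(8 + K)/9)
y = -14 (y = -2*(2 - 1*(-5)) = -2*(2 + 5) = -2*7 = -14)
g(f) = -7 + f
V(G, k) = 15*k/2 (V(G, k) = -(-14*k - k)/2 = -(-15)*k/2 = 15*k/2)
V(g(U(-5)), J(10)) - 1*9883 = 15*(7 - 16/9*10 - 2/9*10²)/2 - 1*9883 = 15*(7 - 160/9 - 2/9*100)/2 - 9883 = 15*(7 - 160/9 - 200/9)/2 - 9883 = (15/2)*(-33) - 9883 = -495/2 - 9883 = -20261/2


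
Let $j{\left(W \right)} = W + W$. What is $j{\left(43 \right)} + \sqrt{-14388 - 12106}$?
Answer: $86 + i \sqrt{26494} \approx 86.0 + 162.77 i$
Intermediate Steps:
$j{\left(W \right)} = 2 W$
$j{\left(43 \right)} + \sqrt{-14388 - 12106} = 2 \cdot 43 + \sqrt{-14388 - 12106} = 86 + \sqrt{-26494} = 86 + i \sqrt{26494}$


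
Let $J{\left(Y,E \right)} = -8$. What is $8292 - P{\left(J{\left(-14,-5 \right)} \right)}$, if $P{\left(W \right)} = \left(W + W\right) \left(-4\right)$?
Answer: $8228$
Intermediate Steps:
$P{\left(W \right)} = - 8 W$ ($P{\left(W \right)} = 2 W \left(-4\right) = - 8 W$)
$8292 - P{\left(J{\left(-14,-5 \right)} \right)} = 8292 - \left(-8\right) \left(-8\right) = 8292 - 64 = 8228$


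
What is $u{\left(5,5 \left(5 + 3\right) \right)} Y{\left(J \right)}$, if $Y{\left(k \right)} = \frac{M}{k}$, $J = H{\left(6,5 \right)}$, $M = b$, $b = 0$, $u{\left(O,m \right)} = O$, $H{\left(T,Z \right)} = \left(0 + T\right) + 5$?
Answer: $0$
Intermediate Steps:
$H{\left(T,Z \right)} = 5 + T$ ($H{\left(T,Z \right)} = T + 5 = 5 + T$)
$M = 0$
$J = 11$ ($J = 5 + 6 = 11$)
$Y{\left(k \right)} = 0$ ($Y{\left(k \right)} = \frac{0}{k} = 0$)
$u{\left(5,5 \left(5 + 3\right) \right)} Y{\left(J \right)} = 5 \cdot 0 = 0$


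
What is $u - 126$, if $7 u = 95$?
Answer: $- \frac{787}{7} \approx -112.43$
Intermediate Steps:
$u = \frac{95}{7}$ ($u = \frac{1}{7} \cdot 95 = \frac{95}{7} \approx 13.571$)
$u - 126 = \frac{95}{7} - 126 = - \frac{787}{7}$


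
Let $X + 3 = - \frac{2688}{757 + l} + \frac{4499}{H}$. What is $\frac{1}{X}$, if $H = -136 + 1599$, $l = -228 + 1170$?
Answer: $- \frac{225967}{340514} \approx -0.66361$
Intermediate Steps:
$l = 942$
$H = 1463$
$X = - \frac{340514}{225967}$ ($X = -3 + \left(- \frac{2688}{757 + 942} + \frac{4499}{1463}\right) = -3 + \left(- \frac{2688}{1699} + 4499 \cdot \frac{1}{1463}\right) = -3 + \left(\left(-2688\right) \frac{1}{1699} + \frac{409}{133}\right) = -3 + \left(- \frac{2688}{1699} + \frac{409}{133}\right) = -3 + \frac{337387}{225967} = - \frac{340514}{225967} \approx -1.5069$)
$\frac{1}{X} = \frac{1}{- \frac{340514}{225967}} = - \frac{225967}{340514}$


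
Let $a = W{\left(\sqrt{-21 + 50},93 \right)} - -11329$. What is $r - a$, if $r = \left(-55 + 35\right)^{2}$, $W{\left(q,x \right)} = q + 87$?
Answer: $-11016 - \sqrt{29} \approx -11021.0$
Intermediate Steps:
$W{\left(q,x \right)} = 87 + q$
$r = 400$ ($r = \left(-20\right)^{2} = 400$)
$a = 11416 + \sqrt{29}$ ($a = \left(87 + \sqrt{-21 + 50}\right) - -11329 = \left(87 + \sqrt{29}\right) + 11329 = 11416 + \sqrt{29} \approx 11421.0$)
$r - a = 400 - \left(11416 + \sqrt{29}\right) = -11016 - \sqrt{29}$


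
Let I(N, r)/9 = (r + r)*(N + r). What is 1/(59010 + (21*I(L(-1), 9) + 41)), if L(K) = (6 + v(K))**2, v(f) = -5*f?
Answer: 1/501311 ≈ 1.9948e-6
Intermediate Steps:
L(K) = (6 - 5*K)**2
I(N, r) = 18*r*(N + r) (I(N, r) = 9*((r + r)*(N + r)) = 9*((2*r)*(N + r)) = 9*(2*r*(N + r)) = 18*r*(N + r))
1/(59010 + (21*I(L(-1), 9) + 41)) = 1/(59010 + (21*(18*9*((-6 + 5*(-1))**2 + 9)) + 41)) = 1/(59010 + (21*(18*9*((-6 - 5)**2 + 9)) + 41)) = 1/(59010 + (21*(18*9*((-11)**2 + 9)) + 41)) = 1/(59010 + (21*(18*9*(121 + 9)) + 41)) = 1/(59010 + (21*(18*9*130) + 41)) = 1/(59010 + (21*21060 + 41)) = 1/(59010 + (442260 + 41)) = 1/(59010 + 442301) = 1/501311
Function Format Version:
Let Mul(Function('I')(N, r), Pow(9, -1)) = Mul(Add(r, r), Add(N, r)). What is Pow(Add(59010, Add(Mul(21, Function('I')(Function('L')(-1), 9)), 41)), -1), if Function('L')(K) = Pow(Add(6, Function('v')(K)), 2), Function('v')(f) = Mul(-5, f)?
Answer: Rational(1, 501311) ≈ 1.9948e-6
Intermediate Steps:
Function('L')(K) = Pow(Add(6, Mul(-5, K)), 2)
Function('I')(N, r) = Mul(18, r, Add(N, r)) (Function('I')(N, r) = Mul(9, Mul(Add(r, r), Add(N, r))) = Mul(9, Mul(Mul(2, r), Add(N, r))) = Mul(9, Mul(2, r, Add(N, r))) = Mul(18, r, Add(N, r)))
Pow(Add(59010, Add(Mul(21, Function('I')(Function('L')(-1), 9)), 41)), -1) = Pow(Add(59010, Add(Mul(21, Mul(18, 9, Add(Pow(Add(-6, Mul(5, -1)), 2), 9))), 41)), -1) = Pow(Add(59010, Add(Mul(21, Mul(18, 9, Add(Pow(Add(-6, -5), 2), 9))), 41)), -1) = Pow(Add(59010, Add(Mul(21, Mul(18, 9, Add(Pow(-11, 2), 9))), 41)), -1) = Pow(Add(59010, Add(Mul(21, Mul(18, 9, Add(121, 9))), 41)), -1) = Pow(Add(59010, Add(Mul(21, Mul(18, 9, 130)), 41)), -1) = Pow(Add(59010, Add(Mul(21, 21060), 41)), -1) = Pow(Add(59010, Add(442260, 41)), -1) = Pow(Add(59010, 442301), -1) = Pow(501311, -1) = Rational(1, 501311)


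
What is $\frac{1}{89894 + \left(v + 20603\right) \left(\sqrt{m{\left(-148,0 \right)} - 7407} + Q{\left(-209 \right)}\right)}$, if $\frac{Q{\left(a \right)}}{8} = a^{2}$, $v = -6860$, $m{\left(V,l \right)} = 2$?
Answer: $\frac{4802553758}{23064523997062635409} - \frac{13743 i \sqrt{7405}}{23064523997062635409} \approx 2.0822 \cdot 10^{-10} - 5.1274 \cdot 10^{-14} i$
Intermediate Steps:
$Q{\left(a \right)} = 8 a^{2}$
$\frac{1}{89894 + \left(v + 20603\right) \left(\sqrt{m{\left(-148,0 \right)} - 7407} + Q{\left(-209 \right)}\right)} = \frac{1}{89894 + \left(-6860 + 20603\right) \left(\sqrt{2 - 7407} + 8 \left(-209\right)^{2}\right)} = \frac{1}{89894 + 13743 \left(\sqrt{-7405} + 8 \cdot 43681\right)} = \frac{1}{89894 + 13743 \left(i \sqrt{7405} + 349448\right)} = \frac{1}{89894 + 13743 \left(349448 + i \sqrt{7405}\right)} = \frac{1}{89894 + \left(4802463864 + 13743 i \sqrt{7405}\right)} = \frac{1}{4802553758 + 13743 i \sqrt{7405}}$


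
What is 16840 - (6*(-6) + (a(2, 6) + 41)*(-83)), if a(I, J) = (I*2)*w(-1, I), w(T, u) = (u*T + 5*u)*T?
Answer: 17623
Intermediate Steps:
w(T, u) = T*(5*u + T*u) (w(T, u) = (T*u + 5*u)*T = (5*u + T*u)*T = T*(5*u + T*u))
a(I, J) = -8*I² (a(I, J) = (I*2)*(-I*(5 - 1)) = (2*I)*(-1*I*4) = (2*I)*(-4*I) = -8*I²)
16840 - (6*(-6) + (a(2, 6) + 41)*(-83)) = 16840 - (6*(-6) + (-8*2² + 41)*(-83)) = 16840 - (-36 + (-8*4 + 41)*(-83)) = 16840 - (-36 + (-32 + 41)*(-83)) = 16840 - (-36 + 9*(-83)) = 16840 - (-36 - 747) = 16840 - 1*(-783) = 16840 + 783 = 17623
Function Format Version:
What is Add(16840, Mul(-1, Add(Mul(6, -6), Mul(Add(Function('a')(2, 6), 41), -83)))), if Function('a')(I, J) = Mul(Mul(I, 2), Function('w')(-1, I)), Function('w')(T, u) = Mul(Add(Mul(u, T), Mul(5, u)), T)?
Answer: 17623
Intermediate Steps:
Function('w')(T, u) = Mul(T, Add(Mul(5, u), Mul(T, u))) (Function('w')(T, u) = Mul(Add(Mul(T, u), Mul(5, u)), T) = Mul(Add(Mul(5, u), Mul(T, u)), T) = Mul(T, Add(Mul(5, u), Mul(T, u))))
Function('a')(I, J) = Mul(-8, Pow(I, 2)) (Function('a')(I, J) = Mul(Mul(I, 2), Mul(-1, I, Add(5, -1))) = Mul(Mul(2, I), Mul(-1, I, 4)) = Mul(Mul(2, I), Mul(-4, I)) = Mul(-8, Pow(I, 2)))
Add(16840, Mul(-1, Add(Mul(6, -6), Mul(Add(Function('a')(2, 6), 41), -83)))) = Add(16840, Mul(-1, Add(Mul(6, -6), Mul(Add(Mul(-8, Pow(2, 2)), 41), -83)))) = Add(16840, Mul(-1, Add(-36, Mul(Add(Mul(-8, 4), 41), -83)))) = Add(16840, Mul(-1, Add(-36, Mul(Add(-32, 41), -83)))) = Add(16840, Mul(-1, Add(-36, Mul(9, -83)))) = Add(16840, Mul(-1, Add(-36, -747))) = Add(16840, Mul(-1, -783)) = Add(16840, 783) = 17623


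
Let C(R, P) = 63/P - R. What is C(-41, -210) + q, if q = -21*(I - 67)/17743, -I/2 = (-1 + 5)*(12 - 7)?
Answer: 7243871/177430 ≈ 40.827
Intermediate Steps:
I = -40 (I = -2*(-1 + 5)*(12 - 7) = -8*5 = -2*20 = -40)
C(R, P) = -R + 63/P
q = 2247/17743 (q = -21*(-40 - 67)/17743 = -21*(-107)*(1/17743) = 2247*(1/17743) = 2247/17743 ≈ 0.12664)
C(-41, -210) + q = (-1*(-41) + 63/(-210)) + 2247/17743 = (41 + 63*(-1/210)) + 2247/17743 = (41 - 3/10) + 2247/17743 = 407/10 + 2247/17743 = 7243871/177430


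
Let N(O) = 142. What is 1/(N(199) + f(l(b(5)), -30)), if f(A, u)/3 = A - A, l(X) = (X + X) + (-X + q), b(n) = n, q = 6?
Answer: 1/142 ≈ 0.0070423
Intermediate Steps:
l(X) = 6 + X (l(X) = (X + X) + (-X + 6) = 2*X + (6 - X) = 6 + X)
f(A, u) = 0 (f(A, u) = 3*(A - A) = 3*0 = 0)
1/(N(199) + f(l(b(5)), -30)) = 1/(142 + 0) = 1/142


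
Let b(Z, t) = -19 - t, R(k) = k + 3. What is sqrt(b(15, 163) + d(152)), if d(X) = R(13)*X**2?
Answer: sqrt(369482) ≈ 607.85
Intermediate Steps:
R(k) = 3 + k
d(X) = 16*X**2 (d(X) = (3 + 13)*X**2 = 16*X**2)
sqrt(b(15, 163) + d(152)) = sqrt((-19 - 1*163) + 16*152**2) = sqrt((-19 - 163) + 16*23104) = sqrt(-182 + 369664) = sqrt(369482)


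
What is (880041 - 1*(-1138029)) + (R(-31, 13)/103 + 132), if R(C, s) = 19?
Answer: 207874825/103 ≈ 2.0182e+6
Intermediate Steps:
(880041 - 1*(-1138029)) + (R(-31, 13)/103 + 132) = (880041 - 1*(-1138029)) + (19/103 + 132) = (880041 + 1138029) + ((1/103)*19 + 132) = 2018070 + (19/103 + 132) = 2018070 + 13615/103 = 207874825/103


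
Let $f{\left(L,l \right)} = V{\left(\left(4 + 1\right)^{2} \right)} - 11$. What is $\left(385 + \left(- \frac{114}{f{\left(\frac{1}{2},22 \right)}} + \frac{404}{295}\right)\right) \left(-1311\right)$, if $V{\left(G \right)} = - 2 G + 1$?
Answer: $- \frac{300322569}{590} \approx -5.0902 \cdot 10^{5}$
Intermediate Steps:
$V{\left(G \right)} = 1 - 2 G$
$f{\left(L,l \right)} = -60$ ($f{\left(L,l \right)} = \left(1 - 2 \left(4 + 1\right)^{2}\right) - 11 = \left(1 - 2 \cdot 5^{2}\right) - 11 = \left(1 - 50\right) - 11 = -49 - 11 = -60$)
$\left(385 + \left(- \frac{114}{f{\left(\frac{1}{2},22 \right)}} + \frac{404}{295}\right)\right) \left(-1311\right) = \left(385 + \left(- \frac{114}{-60} + \frac{404}{295}\right)\right) \left(-1311\right) = \left(385 + \left(\left(-114\right) \left(- \frac{1}{60}\right) + 404 \cdot \frac{1}{295}\right)\right) \left(-1311\right) = \left(385 + \left(\frac{19}{10} + \frac{404}{295}\right)\right) \left(-1311\right) = \left(385 + \frac{1929}{590}\right) \left(-1311\right) = \frac{229079}{590} \left(-1311\right) = - \frac{300322569}{590}$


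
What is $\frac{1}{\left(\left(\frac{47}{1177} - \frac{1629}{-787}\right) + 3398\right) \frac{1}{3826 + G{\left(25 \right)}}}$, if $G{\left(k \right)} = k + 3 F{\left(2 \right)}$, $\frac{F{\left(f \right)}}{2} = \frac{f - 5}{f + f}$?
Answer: $\frac{7126018207}{6299036648} \approx 1.1313$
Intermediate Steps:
$F{\left(f \right)} = \frac{-5 + f}{f}$ ($F{\left(f \right)} = 2 \frac{f - 5}{f + f} = 2 \frac{-5 + f}{2 f} = \frac{-5 + f}{f}$)
$G{\left(k \right)} = - \frac{9}{2} + k$ ($G{\left(k \right)} = k + 3 \frac{-5 + 2}{2} = k + 3 \cdot \frac{1}{2} \left(-3\right) = k + 3 \left(- \frac{3}{2}\right) = k - \frac{9}{2} = - \frac{9}{2} + k$)
$\frac{1}{\left(\left(\frac{47}{1177} - \frac{1629}{-787}\right) + 3398\right) \frac{1}{3826 + G{\left(25 \right)}}} = \frac{1}{\left(\left(\frac{47}{1177} - \frac{1629}{-787}\right) + 3398\right) \frac{1}{3826 + \left(- \frac{9}{2} + 25\right)}} = \frac{1}{\left(\left(47 \cdot \frac{1}{1177} - - \frac{1629}{787}\right) + 3398\right) \frac{1}{3826 + \frac{41}{2}}} = \frac{1}{\left(\left(\frac{47}{1177} + \frac{1629}{787}\right) + 3398\right) \frac{1}{\frac{7693}{2}}} = \frac{1}{\left(\frac{1954322}{926299} + 3398\right) \frac{2}{7693}} = \frac{1}{\frac{3149518324}{926299} \cdot \frac{2}{7693}} = \frac{1}{\frac{6299036648}{7126018207}} = \frac{7126018207}{6299036648}$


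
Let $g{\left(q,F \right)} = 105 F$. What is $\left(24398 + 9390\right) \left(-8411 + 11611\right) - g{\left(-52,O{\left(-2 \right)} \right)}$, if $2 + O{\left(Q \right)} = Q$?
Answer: $108122020$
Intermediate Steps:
$O{\left(Q \right)} = -2 + Q$
$\left(24398 + 9390\right) \left(-8411 + 11611\right) - g{\left(-52,O{\left(-2 \right)} \right)} = \left(24398 + 9390\right) \left(-8411 + 11611\right) - 105 \left(-2 - 2\right) = 33788 \cdot 3200 - 105 \left(-4\right) = 108121600 - -420 = 108121600 + 420 = 108122020$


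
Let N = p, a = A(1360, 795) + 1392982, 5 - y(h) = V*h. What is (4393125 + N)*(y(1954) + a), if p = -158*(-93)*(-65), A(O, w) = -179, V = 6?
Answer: 4748187508260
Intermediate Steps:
y(h) = 5 - 6*h
a = 1392803 (a = -179 + 1392982 = 1392803)
p = -955110 (p = 14694*(-65) = -955110)
N = -955110
(4393125 + N)*(y(1954) + a) = (4393125 - 955110)*((5 - 6*1954) + 1392803) = 3438015*((5 - 11724) + 1392803) = 3438015*(-11719 + 1392803) = 3438015*1381084 = 4748187508260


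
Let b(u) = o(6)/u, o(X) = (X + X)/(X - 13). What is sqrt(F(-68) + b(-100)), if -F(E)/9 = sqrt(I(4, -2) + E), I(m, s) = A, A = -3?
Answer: sqrt(21 - 11025*I*sqrt(71))/35 ≈ 6.1584 - 6.157*I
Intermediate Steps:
I(m, s) = -3
o(X) = 2*X/(-13 + X) (o(X) = (2*X)/(-13 + X) = 2*X/(-13 + X))
b(u) = -12/(7*u) (b(u) = (2*6/(-13 + 6))/u = (2*6/(-7))/u = (2*6*(-1/7))/u = -12/(7*u))
F(E) = -9*sqrt(-3 + E)
sqrt(F(-68) + b(-100)) = sqrt(-9*sqrt(-3 - 68) - 12/7/(-100)) = sqrt(-9*I*sqrt(71) - 12/7*(-1/100)) = sqrt(-9*I*sqrt(71) + 3/175) = sqrt(3/175 - 9*I*sqrt(71))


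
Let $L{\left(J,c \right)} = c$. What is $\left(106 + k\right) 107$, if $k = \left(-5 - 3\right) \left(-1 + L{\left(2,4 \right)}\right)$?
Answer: $8774$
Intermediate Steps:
$k = -24$ ($k = \left(-5 - 3\right) \left(-1 + 4\right) = \left(-8\right) 3 = -24$)
$\left(106 + k\right) 107 = \left(106 - 24\right) 107 = 82 \cdot 107 = 8774$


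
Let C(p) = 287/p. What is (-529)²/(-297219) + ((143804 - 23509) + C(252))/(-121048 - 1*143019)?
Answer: -1315812857417/941828756076 ≈ -1.3971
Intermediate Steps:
(-529)²/(-297219) + ((143804 - 23509) + C(252))/(-121048 - 1*143019) = (-529)²/(-297219) + ((143804 - 23509) + 287/252)/(-121048 - 1*143019) = 279841*(-1/297219) + (120295 + 287*(1/252))/(-121048 - 143019) = -279841/297219 + (120295 + 41/36)/(-264067) = -279841/297219 + (4330661/36)*(-1/264067) = -279841/297219 - 4330661/9506412 = -1315812857417/941828756076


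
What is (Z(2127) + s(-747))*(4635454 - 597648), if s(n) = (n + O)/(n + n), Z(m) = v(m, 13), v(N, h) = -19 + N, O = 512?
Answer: 6358710643061/747 ≈ 8.5123e+9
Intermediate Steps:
Z(m) = -19 + m
s(n) = (512 + n)/(2*n) (s(n) = (n + 512)/(n + n) = (512 + n)/((2*n)) = (512 + n)*(1/(2*n)) = (512 + n)/(2*n))
(Z(2127) + s(-747))*(4635454 - 597648) = ((-19 + 2127) + (½)*(512 - 747)/(-747))*(4635454 - 597648) = (2108 + (½)*(-1/747)*(-235))*4037806 = (2108 + 235/1494)*4037806 = (3149587/1494)*4037806 = 6358710643061/747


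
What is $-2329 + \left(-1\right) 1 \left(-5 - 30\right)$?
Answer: $-2294$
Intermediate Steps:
$-2329 + \left(-1\right) 1 \left(-5 - 30\right) = -2329 - -35 = -2329 + 35 = -2294$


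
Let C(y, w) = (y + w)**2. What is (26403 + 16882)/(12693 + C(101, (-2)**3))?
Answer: 43285/21342 ≈ 2.0282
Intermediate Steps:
C(y, w) = (w + y)**2
(26403 + 16882)/(12693 + C(101, (-2)**3)) = (26403 + 16882)/(12693 + ((-2)**3 + 101)**2) = 43285/(12693 + (-8 + 101)**2) = 43285/(12693 + 93**2) = 43285/(12693 + 8649) = 43285/21342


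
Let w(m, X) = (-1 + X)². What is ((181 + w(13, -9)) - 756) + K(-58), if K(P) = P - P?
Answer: -475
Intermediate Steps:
K(P) = 0
((181 + w(13, -9)) - 756) + K(-58) = ((181 + (-1 - 9)²) - 756) + 0 = ((181 + (-10)²) - 756) + 0 = ((181 + 100) - 756) + 0 = (281 - 756) + 0 = -475 + 0 = -475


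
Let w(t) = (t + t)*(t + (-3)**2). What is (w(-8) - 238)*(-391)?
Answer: 99314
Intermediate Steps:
w(t) = 2*t*(9 + t) (w(t) = (2*t)*(t + 9) = (2*t)*(9 + t) = 2*t*(9 + t))
(w(-8) - 238)*(-391) = (2*(-8)*(9 - 8) - 238)*(-391) = (2*(-8)*1 - 238)*(-391) = (-16 - 238)*(-391) = -254*(-391) = 99314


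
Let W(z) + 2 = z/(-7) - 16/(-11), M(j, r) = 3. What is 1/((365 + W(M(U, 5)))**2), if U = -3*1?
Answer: 5929/785680900 ≈ 7.5463e-6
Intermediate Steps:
U = -3
W(z) = -6/11 - z/7 (W(z) = -2 + (z/(-7) - 16/(-11)) = -2 + (z*(-1/7) - 16*(-1/11)) = -2 + (-z/7 + 16/11) = -2 + (16/11 - z/7) = -6/11 - z/7)
1/((365 + W(M(U, 5)))**2) = 1/((365 + (-6/11 - 1/7*3))**2) = 1/((365 + (-6/11 - 3/7))**2) = 1/((365 - 75/77)**2) = 1/((28030/77)**2) = 1/(785680900/5929) = 5929/785680900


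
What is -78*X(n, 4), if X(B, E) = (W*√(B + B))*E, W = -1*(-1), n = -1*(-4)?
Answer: -624*√2 ≈ -882.47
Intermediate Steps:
n = 4
W = 1
X(B, E) = E*√2*√B (X(B, E) = (1*√(B + B))*E = (1*√(2*B))*E = (1*(√2*√B))*E = (√2*√B)*E = E*√2*√B)
-78*X(n, 4) = -312*√2*√4 = -312*√2*2 = -624*√2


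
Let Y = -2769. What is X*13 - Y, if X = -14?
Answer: 2587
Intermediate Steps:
X*13 - Y = -14*13 - 1*(-2769) = -182 + 2769 = 2587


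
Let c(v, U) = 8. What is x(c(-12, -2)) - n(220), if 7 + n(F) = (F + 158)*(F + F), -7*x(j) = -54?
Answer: -1164137/7 ≈ -1.6631e+5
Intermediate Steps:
x(j) = 54/7 (x(j) = -1/7*(-54) = 54/7)
n(F) = -7 + 2*F*(158 + F) (n(F) = -7 + (F + 158)*(F + F) = -7 + (158 + F)*(2*F) = -7 + 2*F*(158 + F))
x(c(-12, -2)) - n(220) = 54/7 - (-7 + 2*220**2 + 316*220) = 54/7 - (-7 + 2*48400 + 69520) = 54/7 - (-7 + 96800 + 69520) = 54/7 - 1*166313 = 54/7 - 166313 = -1164137/7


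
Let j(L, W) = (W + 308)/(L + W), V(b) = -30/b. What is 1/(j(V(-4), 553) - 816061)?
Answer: -1121/914802659 ≈ -1.2254e-6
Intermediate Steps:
j(L, W) = (308 + W)/(L + W)
1/(j(V(-4), 553) - 816061) = 1/((308 + 553)/(-30/(-4) + 553) - 816061) = 1/(861/(-30*(-1/4) + 553) - 816061) = 1/(861/(15/2 + 553) - 816061) = 1/(861/(1121/2) - 816061) = 1/((2/1121)*861 - 816061) = 1/(1722/1121 - 816061) = 1/(-914802659/1121) = -1121/914802659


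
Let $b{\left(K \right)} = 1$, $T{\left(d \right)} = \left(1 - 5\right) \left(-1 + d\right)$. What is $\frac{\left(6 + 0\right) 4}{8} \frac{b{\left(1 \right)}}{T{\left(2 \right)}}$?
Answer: $- \frac{3}{4} \approx -0.75$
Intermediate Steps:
$T{\left(d \right)} = 4 - 4 d$ ($T{\left(d \right)} = - 4 \left(-1 + d\right) = 4 - 4 d$)
$\frac{\left(6 + 0\right) 4}{8} \frac{b{\left(1 \right)}}{T{\left(2 \right)}} = \frac{\left(6 + 0\right) 4}{8} \cdot 1 \frac{1}{4 - 8} = 6 \cdot 4 \cdot \frac{1}{8} \cdot 1 \frac{1}{4 - 8} = 24 \cdot \frac{1}{8} \cdot 1 \frac{1}{-4} = 3 \cdot 1 \left(- \frac{1}{4}\right) = 3 \left(- \frac{1}{4}\right) = - \frac{3}{4}$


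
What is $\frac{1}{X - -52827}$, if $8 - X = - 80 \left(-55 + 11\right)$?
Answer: $\frac{1}{49315} \approx 2.0278 \cdot 10^{-5}$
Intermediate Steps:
$X = -3512$ ($X = 8 - - 80 \left(-55 + 11\right) = 8 - \left(-80\right) \left(-44\right) = 8 - 3520 = -3512$)
$\frac{1}{X - -52827} = \frac{1}{-3512 - -52827} = \frac{1}{-3512 + 52827} = \frac{1}{49315}$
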